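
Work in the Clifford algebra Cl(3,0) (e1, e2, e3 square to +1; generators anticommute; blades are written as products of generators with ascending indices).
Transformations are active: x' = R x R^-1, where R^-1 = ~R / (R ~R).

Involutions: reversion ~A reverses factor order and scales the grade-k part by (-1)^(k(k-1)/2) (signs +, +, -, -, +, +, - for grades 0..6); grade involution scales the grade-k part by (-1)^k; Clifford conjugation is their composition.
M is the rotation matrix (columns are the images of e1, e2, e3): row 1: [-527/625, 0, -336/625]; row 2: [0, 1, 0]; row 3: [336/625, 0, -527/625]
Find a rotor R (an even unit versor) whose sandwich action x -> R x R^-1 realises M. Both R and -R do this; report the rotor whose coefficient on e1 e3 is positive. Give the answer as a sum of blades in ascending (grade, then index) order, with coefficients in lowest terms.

Method: write R = a + b12*e1 e2 + b13*e1 e3 + b23*e2 e3 with a^2 + b12^2 + b13^2 + b23^2 = 1 (so R^-1 = ~R). Expanding the columns R e_j ~R gives tr M = 4a^2 - 1 and, from the antisymmetric part, M21 - M12 = -4a*b12, M13 - M31 = 4a*b13, M32 - M23 = -4a*b23.
Here tr M = -429/625, so a^2 = (1 + tr M)/4 = 49/625 and a = ±7/25. Taking a = 7/25: M21 - M12 = 0, M13 - M31 = -672/625, M32 - M23 = 0, giving b12 = 0, b13 = -24/25, b23 = 0, i.e. R = 7/25 - 24/25*e1 e3.
Its e1 e3 coefficient is negative, so report the other preimage -R.
Answer: -7/25 + 24/25*e1 e3. Uniqueness: Spin(3) -> SO(3) maps R and -R to the same rotation of trace -429/625; fixing the sign of the e1 e3 coefficient removes the ambiguity.


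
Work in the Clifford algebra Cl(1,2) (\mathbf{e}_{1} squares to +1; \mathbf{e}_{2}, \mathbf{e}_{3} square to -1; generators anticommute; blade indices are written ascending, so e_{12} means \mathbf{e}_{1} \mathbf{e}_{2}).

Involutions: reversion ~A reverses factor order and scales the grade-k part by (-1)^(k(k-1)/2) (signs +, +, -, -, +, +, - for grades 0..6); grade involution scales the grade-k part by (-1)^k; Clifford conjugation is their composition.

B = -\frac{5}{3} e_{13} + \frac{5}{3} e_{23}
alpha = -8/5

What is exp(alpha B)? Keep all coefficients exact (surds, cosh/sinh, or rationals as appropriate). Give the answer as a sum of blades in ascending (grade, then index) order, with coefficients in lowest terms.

B^2 term by term: the squares give (-\frac{5}{3})^2*(e_{13})^2 + (\frac{5}{3})^2*(e_{23})^2 = \frac{25}{9}*(+1) + \frac{25}{9}*(-1) = 0 (each basis 2-blade squares to minus the product of its generators' squares); cross terms between blades sharing an index anticommute and cancel. So B^2 = 0.
B^2 = 0, so the series closes: exp(alpha B) = 1 + alpha B (parabolic case).
Answer: 1 + \frac{8}{3} e_{13} - \frac{8}{3} e_{23}


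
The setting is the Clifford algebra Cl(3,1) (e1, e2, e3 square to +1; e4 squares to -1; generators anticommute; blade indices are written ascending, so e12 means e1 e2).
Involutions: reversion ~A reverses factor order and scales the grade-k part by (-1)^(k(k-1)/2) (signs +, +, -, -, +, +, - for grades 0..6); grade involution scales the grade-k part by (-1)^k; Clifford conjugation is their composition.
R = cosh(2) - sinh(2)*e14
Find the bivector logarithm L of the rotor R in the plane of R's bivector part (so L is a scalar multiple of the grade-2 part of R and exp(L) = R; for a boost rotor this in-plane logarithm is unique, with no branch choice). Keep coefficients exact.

The scalar part of R is cosh(2), which determines |rapidity| via cosh; the sign lives in the bivector part, and pairing them (bivector part over sinh of the rapidity = the plane) gives the unique in-plane L = rapidity * plane.
Concretely: cosh(rapidity) = cosh(2) gives rapidity = ±2, and since rapidity/sinh(rapidity) is even the sign is immaterial: L = (rapidity/sinh(rapidity)) * <R>_2 = (2/sinh(2)) * <R>_2.
Answer: -2*e14


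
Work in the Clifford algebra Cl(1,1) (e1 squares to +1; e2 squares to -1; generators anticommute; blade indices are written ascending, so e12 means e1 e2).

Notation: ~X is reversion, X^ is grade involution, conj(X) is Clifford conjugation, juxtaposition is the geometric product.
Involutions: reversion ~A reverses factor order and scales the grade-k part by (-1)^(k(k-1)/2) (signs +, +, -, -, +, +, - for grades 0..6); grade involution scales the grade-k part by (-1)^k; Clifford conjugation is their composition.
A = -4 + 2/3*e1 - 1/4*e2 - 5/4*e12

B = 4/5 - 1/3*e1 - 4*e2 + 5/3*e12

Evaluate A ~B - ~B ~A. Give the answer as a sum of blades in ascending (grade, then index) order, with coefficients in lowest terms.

first term: -421/180 - 163/60*e1 + 2569/180*e2 + 35/12*e12
second term: -1171/180 - 71/20*e1 + 2969/180*e2 + 125/12*e12
Answer: 25/6 + 5/6*e1 - 20/9*e2 - 15/2*e12


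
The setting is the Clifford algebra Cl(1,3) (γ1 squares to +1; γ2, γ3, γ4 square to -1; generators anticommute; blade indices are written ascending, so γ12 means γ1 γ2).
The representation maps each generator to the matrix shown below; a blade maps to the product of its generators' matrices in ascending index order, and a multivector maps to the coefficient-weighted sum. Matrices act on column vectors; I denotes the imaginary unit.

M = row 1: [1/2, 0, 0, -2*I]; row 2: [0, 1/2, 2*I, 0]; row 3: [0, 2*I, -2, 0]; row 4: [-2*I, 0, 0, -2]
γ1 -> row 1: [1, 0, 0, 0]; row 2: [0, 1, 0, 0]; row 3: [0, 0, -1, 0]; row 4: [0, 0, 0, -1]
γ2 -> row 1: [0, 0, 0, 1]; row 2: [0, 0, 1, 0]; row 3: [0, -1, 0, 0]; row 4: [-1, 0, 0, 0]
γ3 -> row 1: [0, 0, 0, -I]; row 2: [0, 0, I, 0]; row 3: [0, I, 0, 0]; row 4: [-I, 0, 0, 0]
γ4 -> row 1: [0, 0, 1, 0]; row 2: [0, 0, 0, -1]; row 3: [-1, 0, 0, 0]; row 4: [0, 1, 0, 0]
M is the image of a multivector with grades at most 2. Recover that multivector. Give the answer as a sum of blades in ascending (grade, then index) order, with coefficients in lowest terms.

Method: the blade images are trace-orthogonal — tr(rho(e_A) rho(e_B)^-1) = 4 if A = B and 0 otherwise — and rho(e_A)^-1 = (e_A)^2 * rho(e_A) with (e_A)^2 = +1 or -1, so the coefficient of e_A in the preimage is (e_A)^2 * tr(M rho(e_A))/4.
Nonzero projections over blades of grade <= 2: 1: (1)^2 = +1, tr(M 1) = -3, coefficient -3/4; γ1: (γ1)^2 = +1, tr(M rho(γ1)) = 5, coefficient 5/4; γ3: (γ3)^2 = -1, tr(M rho(γ3)) = -8, coefficient 2. Every other blade of grade <= 2 projects to 0.
Answer: -3/4 + 5/4*γ1 + 2*γ3


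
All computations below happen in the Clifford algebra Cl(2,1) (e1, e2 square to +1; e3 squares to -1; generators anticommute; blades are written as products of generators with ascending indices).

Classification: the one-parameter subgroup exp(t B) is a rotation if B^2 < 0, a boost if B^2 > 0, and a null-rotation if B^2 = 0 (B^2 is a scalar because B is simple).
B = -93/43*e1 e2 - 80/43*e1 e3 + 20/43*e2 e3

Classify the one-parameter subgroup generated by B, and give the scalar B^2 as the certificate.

B^2 term by term: the squares give (-93/43)^2*(e1 e2)^2 + (-80/43)^2*(e1 e3)^2 + (20/43)^2*(e2 e3)^2 = 8649/1849*(-1) + 6400/1849*(+1) + 400/1849*(+1) = -1 (each basis 2-blade squares to minus the product of its generators' squares); cross terms between blades sharing an index anticommute and cancel. So B^2 = -1.
Answer: rotation, certificate B^2 = -1. The invariant at work: B^2 = -1 is unchanged by conjugation, hence its sign classifies the subgroup whatever basis B is written in.


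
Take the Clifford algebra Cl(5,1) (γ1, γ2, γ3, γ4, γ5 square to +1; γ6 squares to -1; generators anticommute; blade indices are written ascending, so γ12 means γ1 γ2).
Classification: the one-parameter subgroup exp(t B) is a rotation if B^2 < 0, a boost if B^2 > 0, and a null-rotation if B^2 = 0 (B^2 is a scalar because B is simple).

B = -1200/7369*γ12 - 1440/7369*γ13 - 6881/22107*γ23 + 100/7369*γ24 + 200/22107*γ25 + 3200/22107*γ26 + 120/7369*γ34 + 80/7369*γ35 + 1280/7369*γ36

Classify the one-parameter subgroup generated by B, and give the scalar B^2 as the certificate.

B^2 term by term: the squares give (-1200/7369)^2*(γ12)^2 + (-1440/7369)^2*(γ13)^2 + (-6881/22107)^2*(γ23)^2 + (100/7369)^2*(γ24)^2 + (200/22107)^2*(γ25)^2 + (3200/22107)^2*(γ26)^2 + (120/7369)^2*(γ34)^2 + (80/7369)^2*(γ35)^2 + (1280/7369)^2*(γ36)^2 = 1440000/54302161*(-1) + 2073600/54302161*(-1) + 47348161/488719449*(-1) + 10000/54302161*(-1) + 40000/488719449*(-1) + 10240000/488719449*(+1) + 14400/54302161*(-1) + 6400/54302161*(-1) + 1638400/54302161*(+1) = -1/9 (each basis 2-blade squares to minus the product of its generators' squares); cross terms between blades sharing an index anticommute and cancel; the commuting (index-disjoint) pairs give grade-4 terms 2*c*c'*(blade product), which cancel blade by blade — γ1234: -288000/54302161 + 288000/54302161 = 0; γ1235: -192000/54302161 + 192000/54302161 = 0; γ1236: -3072000/54302161 + 3072000/54302161 = 0; γ2345: -16000/54302161 + 16000/54302161 = 0; γ2346: -256000/54302161 + 256000/54302161 = 0; γ2356: -512000/162906483 + 512000/162906483 = 0 — confirming B is simple. So B^2 = -1/9.
Answer: rotation, certificate B^2 = -1/9. The class reads off the invariant scalar -1/9 directly.


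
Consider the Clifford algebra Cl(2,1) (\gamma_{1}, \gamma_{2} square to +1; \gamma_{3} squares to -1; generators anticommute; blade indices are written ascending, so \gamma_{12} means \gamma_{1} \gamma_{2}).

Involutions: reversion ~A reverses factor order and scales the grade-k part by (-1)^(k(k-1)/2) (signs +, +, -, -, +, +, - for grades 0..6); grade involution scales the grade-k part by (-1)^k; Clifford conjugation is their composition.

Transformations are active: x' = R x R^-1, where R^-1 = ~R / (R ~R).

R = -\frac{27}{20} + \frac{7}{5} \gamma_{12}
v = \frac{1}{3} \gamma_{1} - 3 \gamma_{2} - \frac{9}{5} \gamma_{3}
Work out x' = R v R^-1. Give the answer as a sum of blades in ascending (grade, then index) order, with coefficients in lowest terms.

~R = -\frac{27}{20} - \frac{7}{5} \gamma_{12}, and R ~R = \frac{1513}{400}, so R^-1 = ~R / (\frac{1513}{400}).
R v = -\frac{93}{20} \gamma_{1} + \frac{43}{12} \gamma_{2} + \frac{243}{100} \gamma_{3} - \frac{63}{25} \gamma_{123}
Answer: \frac{13553}{4539} \gamma_{1} + \frac{669}{1513} \gamma_{2} - \frac{9}{5} \gamma_{3}


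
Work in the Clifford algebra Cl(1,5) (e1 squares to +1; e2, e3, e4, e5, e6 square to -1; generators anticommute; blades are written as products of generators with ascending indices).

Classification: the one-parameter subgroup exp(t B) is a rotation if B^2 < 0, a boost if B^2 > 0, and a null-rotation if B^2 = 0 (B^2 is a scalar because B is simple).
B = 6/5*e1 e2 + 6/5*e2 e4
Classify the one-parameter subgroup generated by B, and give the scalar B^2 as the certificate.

B^2 term by term: the squares give (6/5)^2*(e1 e2)^2 + (6/5)^2*(e2 e4)^2 = 36/25*(+1) + 36/25*(-1) = 0 (each basis 2-blade squares to minus the product of its generators' squares); cross terms between blades sharing an index anticommute and cancel. So B^2 = 0.
Answer: null-rotation, certificate B^2 = 0. Key observation: B^2 = 0 is a conjugation invariant, so its sign decides the class regardless of the surface form of B.


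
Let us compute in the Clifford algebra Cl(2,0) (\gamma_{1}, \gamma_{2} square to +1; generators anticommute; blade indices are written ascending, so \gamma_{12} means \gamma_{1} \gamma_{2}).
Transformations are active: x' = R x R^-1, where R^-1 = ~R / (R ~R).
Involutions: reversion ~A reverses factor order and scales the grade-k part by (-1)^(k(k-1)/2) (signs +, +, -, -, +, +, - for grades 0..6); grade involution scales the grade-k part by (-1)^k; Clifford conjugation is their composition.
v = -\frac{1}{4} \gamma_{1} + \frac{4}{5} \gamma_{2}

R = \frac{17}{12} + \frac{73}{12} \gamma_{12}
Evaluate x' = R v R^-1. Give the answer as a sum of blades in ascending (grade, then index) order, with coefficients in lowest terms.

~R = \frac{17}{12} - \frac{73}{12} \gamma_{12}, and R ~R = \frac{2809}{72}, so R^-1 = ~R / (\frac{2809}{72}).
R v = \frac{361}{80} \gamma_{1} + \frac{637}{240} \gamma_{2}
Answer: \frac{8114}{14045} \gamma_{1} - \frac{6823}{11236} \gamma_{2}


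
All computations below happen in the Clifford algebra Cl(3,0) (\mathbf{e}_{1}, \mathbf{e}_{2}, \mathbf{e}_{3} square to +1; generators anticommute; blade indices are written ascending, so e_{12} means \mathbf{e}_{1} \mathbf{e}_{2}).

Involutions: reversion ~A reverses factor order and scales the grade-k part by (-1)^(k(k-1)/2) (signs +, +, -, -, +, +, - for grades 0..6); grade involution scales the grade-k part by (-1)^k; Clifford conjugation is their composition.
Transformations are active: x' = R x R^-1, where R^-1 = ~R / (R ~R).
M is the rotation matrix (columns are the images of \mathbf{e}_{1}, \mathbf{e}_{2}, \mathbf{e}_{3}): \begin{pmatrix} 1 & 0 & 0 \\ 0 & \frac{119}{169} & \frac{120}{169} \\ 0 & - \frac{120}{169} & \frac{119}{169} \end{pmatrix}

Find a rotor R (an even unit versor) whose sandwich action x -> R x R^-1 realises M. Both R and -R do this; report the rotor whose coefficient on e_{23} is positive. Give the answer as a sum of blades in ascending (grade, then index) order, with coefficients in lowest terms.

Method: write R = a + b12*e_{12} + b13*e_{13} + b23*e_{23} with a^2 + b12^2 + b13^2 + b23^2 = 1 (so R^-1 = ~R). Expanding the columns R e_j ~R gives tr M = 4a^2 - 1 and, from the antisymmetric part, M21 - M12 = -4a*b12, M13 - M31 = 4a*b13, M32 - M23 = -4a*b23.
Here tr M = \frac{407}{169}, so a^2 = (1 + tr M)/4 = \frac{144}{169} and a = ±\frac{12}{13}. Taking a = \frac{12}{13}: M21 - M12 = 0, M13 - M31 = 0, M32 - M23 = -\frac{240}{169}, giving b12 = 0, b13 = 0, b23 = \frac{5}{13}, i.e. R = \frac{12}{13} + \frac{5}{13} e_{23}.
Its e_{23} coefficient is already positive.
Answer: \frac{12}{13} + \frac{5}{13} e_{23}. Key observation: the double cover Spin(3) -> SO(3) sends R and -R to the same matrix (trace \frac{407}{169} here), so the stated sign of the e_{23} coefficient is what selects one sheet.


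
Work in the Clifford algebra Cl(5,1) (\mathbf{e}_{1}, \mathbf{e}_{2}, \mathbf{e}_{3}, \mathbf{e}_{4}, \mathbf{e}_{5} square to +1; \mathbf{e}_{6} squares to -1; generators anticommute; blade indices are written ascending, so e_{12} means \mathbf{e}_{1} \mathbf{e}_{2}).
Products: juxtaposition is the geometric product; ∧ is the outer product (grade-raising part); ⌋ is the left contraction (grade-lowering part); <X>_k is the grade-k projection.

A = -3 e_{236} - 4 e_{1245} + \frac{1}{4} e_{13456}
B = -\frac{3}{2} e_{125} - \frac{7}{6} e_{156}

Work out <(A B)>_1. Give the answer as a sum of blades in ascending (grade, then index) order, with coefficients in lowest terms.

step 1: -6 e_{4} - \frac{7}{24} e_{34} - \frac{14}{3} e_{246} - \frac{7}{2} e_{1235} + \frac{9}{2} e_{1356} + \frac{3}{8} e_{2346}
step 2: -6 e_{4}
Answer: -6 e_{4}


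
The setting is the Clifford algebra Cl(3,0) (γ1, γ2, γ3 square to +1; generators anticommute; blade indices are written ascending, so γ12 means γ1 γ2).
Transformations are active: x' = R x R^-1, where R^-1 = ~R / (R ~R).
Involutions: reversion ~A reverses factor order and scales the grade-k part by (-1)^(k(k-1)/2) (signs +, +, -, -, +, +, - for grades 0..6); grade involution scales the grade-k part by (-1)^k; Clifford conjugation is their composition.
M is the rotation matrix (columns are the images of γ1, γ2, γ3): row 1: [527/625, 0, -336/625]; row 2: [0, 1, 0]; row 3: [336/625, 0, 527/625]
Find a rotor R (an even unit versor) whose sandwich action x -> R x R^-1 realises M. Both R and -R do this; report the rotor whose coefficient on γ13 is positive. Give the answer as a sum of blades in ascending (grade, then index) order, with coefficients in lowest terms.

Method: write R = a + b12*γ12 + b13*γ13 + b23*γ23 with a^2 + b12^2 + b13^2 + b23^2 = 1 (so R^-1 = ~R). Expanding the columns R e_j ~R gives tr M = 4a^2 - 1 and, from the antisymmetric part, M21 - M12 = -4a*b12, M13 - M31 = 4a*b13, M32 - M23 = -4a*b23.
Here tr M = 1679/625, so a^2 = (1 + tr M)/4 = 576/625 and a = ±24/25. Taking a = 24/25: M21 - M12 = 0, M13 - M31 = -672/625, M32 - M23 = 0, giving b12 = 0, b13 = -7/25, b23 = 0, i.e. R = 24/25 - 7/25*γ13.
Its γ13 coefficient is negative, so report the other preimage -R.
Answer: -24/25 + 7/25*γ13. Why the constraint matters: R and -R act identically through the sandwich — M has trace 1679/625 either way — so only the sign condition on γ13 picks one of the two preimages.


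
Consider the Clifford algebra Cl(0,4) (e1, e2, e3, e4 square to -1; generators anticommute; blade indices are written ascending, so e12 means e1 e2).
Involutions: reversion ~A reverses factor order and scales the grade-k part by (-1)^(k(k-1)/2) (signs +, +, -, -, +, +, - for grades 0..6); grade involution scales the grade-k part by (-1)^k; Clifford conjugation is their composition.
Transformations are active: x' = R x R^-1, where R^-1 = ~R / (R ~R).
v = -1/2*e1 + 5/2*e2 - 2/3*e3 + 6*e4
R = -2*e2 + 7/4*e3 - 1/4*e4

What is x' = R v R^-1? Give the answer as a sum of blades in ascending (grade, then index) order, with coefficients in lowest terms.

~R = -2*e2 + 7/4*e3 - 1/4*e4, and R ~R = -57/8, so R^-1 = ~R / (-57/8).
R v = 23/3 - e12 + 7/8*e13 - 1/8*e14 - 73/24*e23 - 91/8*e24 + 31/3*e34
Answer: 1/2*e1 + 617/342*e2 - 530/171*e3 - 934/171*e4


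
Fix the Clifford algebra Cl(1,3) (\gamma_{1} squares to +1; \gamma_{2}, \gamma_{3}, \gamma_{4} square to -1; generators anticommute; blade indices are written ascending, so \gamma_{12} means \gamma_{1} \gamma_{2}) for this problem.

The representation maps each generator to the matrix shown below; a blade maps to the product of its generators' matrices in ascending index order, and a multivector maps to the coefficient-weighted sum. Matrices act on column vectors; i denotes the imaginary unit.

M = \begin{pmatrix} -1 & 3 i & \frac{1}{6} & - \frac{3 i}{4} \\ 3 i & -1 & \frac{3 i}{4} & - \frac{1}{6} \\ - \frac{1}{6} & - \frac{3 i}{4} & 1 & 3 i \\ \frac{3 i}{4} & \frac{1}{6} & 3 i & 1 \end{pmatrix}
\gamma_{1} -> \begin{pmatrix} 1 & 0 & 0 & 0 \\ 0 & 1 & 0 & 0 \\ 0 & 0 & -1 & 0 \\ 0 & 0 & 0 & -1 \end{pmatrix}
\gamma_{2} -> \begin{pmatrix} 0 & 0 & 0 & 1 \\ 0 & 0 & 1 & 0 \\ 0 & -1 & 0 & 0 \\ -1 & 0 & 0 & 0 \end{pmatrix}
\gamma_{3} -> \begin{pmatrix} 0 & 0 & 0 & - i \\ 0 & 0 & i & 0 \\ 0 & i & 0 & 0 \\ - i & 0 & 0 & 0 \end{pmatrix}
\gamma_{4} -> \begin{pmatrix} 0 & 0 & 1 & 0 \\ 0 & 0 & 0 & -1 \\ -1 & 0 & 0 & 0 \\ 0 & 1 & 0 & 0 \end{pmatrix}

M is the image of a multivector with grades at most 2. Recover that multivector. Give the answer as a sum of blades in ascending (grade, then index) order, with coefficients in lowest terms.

Method: the blade images are trace-orthogonal — tr(rho(e_A) rho(e_B)^-1) = 4 if A = B and 0 otherwise — and rho(e_A)^-1 = (e_A)^2 * rho(e_A) with (e_A)^2 = +1 or -1, so the coefficient of e_A in the preimage is (e_A)^2 * tr(M rho(e_A))/4.
Nonzero projections over blades of grade <= 2: \gamma_{1}: (\gamma_{1})^2 = +1, tr(M rho(\gamma_{1})) = -4, coefficient -1; \gamma_{4}: (\gamma_{4})^2 = -1, tr(M rho(\gamma_{4})) = - \frac{2}{3}, coefficient \frac{1}{6}; \gamma_{13}: (\gamma_{13})^2 = +1, tr(M rho(\gamma_{13})) = 3, coefficient \frac{3}{4}; \gamma_{34}: (\gamma_{34})^2 = -1, tr(M rho(\gamma_{34})) = 12, coefficient -3. Every other blade of grade <= 2 projects to 0.
Answer: -\gamma_{1} + \frac{1}{6} \gamma_{4} + \frac{3}{4} \gamma_{13} - 3 \gamma_{34}


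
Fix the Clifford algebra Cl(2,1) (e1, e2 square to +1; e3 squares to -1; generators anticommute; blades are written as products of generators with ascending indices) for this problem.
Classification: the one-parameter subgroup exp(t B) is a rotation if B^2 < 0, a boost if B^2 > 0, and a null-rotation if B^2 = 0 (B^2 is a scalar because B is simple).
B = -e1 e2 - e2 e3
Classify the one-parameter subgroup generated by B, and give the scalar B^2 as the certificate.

B^2 term by term: the squares give (-1)^2*(e1 e2)^2 + (-1)^2*(e2 e3)^2 = 1*(-1) + 1*(+1) = 0 (each basis 2-blade squares to minus the product of its generators' squares); cross terms between blades sharing an index anticommute and cancel. So B^2 = 0.
Answer: null-rotation, certificate B^2 = 0. Why this suffices: the scalar 0 survives any versor conjugation, so its sign alone determines the class however B is presented.


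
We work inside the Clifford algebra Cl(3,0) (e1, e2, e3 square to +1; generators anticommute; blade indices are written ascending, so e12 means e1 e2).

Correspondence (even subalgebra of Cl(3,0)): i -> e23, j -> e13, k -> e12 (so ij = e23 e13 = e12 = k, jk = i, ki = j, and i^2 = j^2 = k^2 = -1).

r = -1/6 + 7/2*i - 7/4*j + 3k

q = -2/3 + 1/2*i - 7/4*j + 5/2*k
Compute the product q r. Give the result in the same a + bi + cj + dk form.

In blades: q = -2/3 + 5/2*e12 - 7/4*e13 + 1/2*e23, r = -1/6 + 3*e12 - 7/4*e13 + 7/2*e23.
Distribute q over r term by term (generator squares from the signature, products reordered to ascending indices): (-2/3)*r = 1/9 - 2*e12 + 7/6*e13 - 7/3*e23; (5/2*e12)*r = -15/2 - 5/12*e12 + 35/4*e13 + 35/8*e23; (-7/4*e13)*r = -49/16 + 49/8*e12 + 7/24*e13 - 21/4*e23; (1/2*e23)*r = -7/4 - 7/8*e12 - 3/2*e13 - 1/12*e23.
Sum: -1757/144 + 17/6*e12 + 209/24*e13 - 79/24*e23; translating back through the correspondence:
Answer: -1757/144 - 79/24*i + 209/24*j + 17/6*k


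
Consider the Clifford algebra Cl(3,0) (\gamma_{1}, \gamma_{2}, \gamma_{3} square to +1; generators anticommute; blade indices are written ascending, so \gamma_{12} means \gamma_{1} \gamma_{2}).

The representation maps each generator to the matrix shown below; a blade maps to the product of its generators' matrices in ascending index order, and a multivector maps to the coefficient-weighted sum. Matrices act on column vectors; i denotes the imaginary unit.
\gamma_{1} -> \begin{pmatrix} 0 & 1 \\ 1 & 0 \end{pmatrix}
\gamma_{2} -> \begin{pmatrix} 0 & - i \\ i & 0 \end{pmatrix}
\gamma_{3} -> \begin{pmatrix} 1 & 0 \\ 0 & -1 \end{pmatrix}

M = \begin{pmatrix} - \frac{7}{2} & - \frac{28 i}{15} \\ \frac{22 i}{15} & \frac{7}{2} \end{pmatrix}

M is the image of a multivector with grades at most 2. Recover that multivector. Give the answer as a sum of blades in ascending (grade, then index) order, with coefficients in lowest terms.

Method: 1, rho(\gamma_{1}), rho(\gamma_{2}), rho(\gamma_{3}) form a trace-orthogonal basis of the 2x2 complex matrices (tr(X Y) = 2 if X = Y, else 0), so M = m0*1 + m1*rho(\gamma_{1}) + m2*rho(\gamma_{2}) + m3*rho(\gamma_{3}) with m0 = tr(M)/2 = 0, m1 = tr(M rho(\gamma_{1}))/2 = - \frac{i}{5}, m2 = tr(M rho(\gamma_{2}))/2 = \frac{5}{3}, m3 = tr(M rho(\gamma_{3}))/2 = - \frac{7}{2}.
Multiplying table entries, the bivector images are rho(\gamma_{12}) = i*rho(\gamma_{3}), rho(\gamma_{13}) = -i*rho(\gamma_{2}), rho(\gamma_{23}) = i*rho(\gamma_{1}); with real blade coefficients the real parts of m0..m3 are the coefficients of 1, \gamma_{1}, \gamma_{2}, \gamma_{3} and the imaginary parts give the bivectors (\gamma_{23}: Im m1, \gamma_{13}: -Im m2, \gamma_{12}: Im m3).
Answer: \frac{5}{3} \gamma_{2} - \frac{7}{2} \gamma_{3} - \frac{1}{5} \gamma_{23}


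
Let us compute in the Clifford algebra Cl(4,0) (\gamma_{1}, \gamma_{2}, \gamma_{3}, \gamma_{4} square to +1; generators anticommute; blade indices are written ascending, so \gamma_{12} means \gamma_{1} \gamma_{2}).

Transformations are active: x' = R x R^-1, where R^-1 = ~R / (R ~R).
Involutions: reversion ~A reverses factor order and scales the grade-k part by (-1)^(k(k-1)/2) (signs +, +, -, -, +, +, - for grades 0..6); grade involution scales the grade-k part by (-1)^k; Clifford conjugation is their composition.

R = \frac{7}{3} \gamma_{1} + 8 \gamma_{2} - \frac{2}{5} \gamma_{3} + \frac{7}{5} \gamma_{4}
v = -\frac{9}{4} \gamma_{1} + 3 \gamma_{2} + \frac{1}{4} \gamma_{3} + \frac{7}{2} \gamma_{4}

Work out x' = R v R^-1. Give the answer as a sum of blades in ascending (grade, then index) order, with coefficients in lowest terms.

~R = \frac{7}{3} \gamma_{1} + 8 \gamma_{2} - \frac{2}{5} \gamma_{3} + \frac{7}{5} \gamma_{4}, and R ~R = \frac{16102}{225}, so R^-1 = ~R / (\frac{16102}{225}).
R v = \frac{471}{20} + 25 \gamma_{12} - \frac{19}{60} \gamma_{13} + \frac{679}{60} \gamma_{14} + \frac{16}{5} \gamma_{23} + \frac{119}{5} \gamma_{24} - \frac{7}{4} \gamma_{34}
Answer: \frac{60957}{16102} \gamma_{1} + \frac{18237}{8051} \gamma_{2} - \frac{16529}{32204} \gamma_{3} - \frac{83041}{32204} \gamma_{4}


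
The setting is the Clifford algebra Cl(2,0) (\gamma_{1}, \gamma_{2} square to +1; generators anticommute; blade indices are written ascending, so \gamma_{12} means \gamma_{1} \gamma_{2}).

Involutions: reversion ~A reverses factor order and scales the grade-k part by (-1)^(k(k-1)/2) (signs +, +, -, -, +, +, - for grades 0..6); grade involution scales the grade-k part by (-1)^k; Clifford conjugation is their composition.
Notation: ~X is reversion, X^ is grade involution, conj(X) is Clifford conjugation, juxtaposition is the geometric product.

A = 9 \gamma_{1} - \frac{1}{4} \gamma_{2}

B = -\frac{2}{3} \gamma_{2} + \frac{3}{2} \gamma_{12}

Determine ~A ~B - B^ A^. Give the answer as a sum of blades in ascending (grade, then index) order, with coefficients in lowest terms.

first term: \frac{1}{6} - \frac{3}{8} \gamma_{1} - \frac{27}{2} \gamma_{2} - 6 \gamma_{12}
second term: \frac{1}{6} + \frac{3}{8} \gamma_{1} + \frac{27}{2} \gamma_{2} + 6 \gamma_{12}
Answer: -\frac{3}{4} \gamma_{1} - 27 \gamma_{2} - 12 \gamma_{12}


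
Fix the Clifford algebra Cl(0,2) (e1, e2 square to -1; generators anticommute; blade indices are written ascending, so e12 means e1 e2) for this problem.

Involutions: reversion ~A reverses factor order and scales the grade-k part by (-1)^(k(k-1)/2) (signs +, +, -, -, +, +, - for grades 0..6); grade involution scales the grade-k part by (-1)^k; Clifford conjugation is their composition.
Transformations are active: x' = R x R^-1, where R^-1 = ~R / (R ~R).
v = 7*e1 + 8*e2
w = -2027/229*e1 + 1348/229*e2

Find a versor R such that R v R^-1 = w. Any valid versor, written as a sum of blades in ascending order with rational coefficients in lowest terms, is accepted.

Take R = v + w = -424/229*e1 + 3180/229*e2. Because q(v) = q(w) = -113, conjugation by R sends v exactly to w.
Answer: -424/229*e1 + 3180/229*e2


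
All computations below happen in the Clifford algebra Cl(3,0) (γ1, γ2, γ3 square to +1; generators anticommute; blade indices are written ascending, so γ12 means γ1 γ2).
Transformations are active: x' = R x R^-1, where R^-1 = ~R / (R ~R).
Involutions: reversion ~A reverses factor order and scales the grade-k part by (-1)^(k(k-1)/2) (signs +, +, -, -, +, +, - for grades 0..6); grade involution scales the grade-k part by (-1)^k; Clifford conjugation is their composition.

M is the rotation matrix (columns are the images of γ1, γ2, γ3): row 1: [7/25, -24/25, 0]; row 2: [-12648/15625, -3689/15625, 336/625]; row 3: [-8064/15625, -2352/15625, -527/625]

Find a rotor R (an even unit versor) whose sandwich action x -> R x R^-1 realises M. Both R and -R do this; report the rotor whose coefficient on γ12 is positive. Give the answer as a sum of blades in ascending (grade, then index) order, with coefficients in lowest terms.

Method: write R = a + b12*γ12 + b13*γ13 + b23*γ23 with a^2 + b12^2 + b13^2 + b23^2 = 1 (so R^-1 = ~R). Expanding the columns R e_j ~R gives tr M = 4a^2 - 1 and, from the antisymmetric part, M21 - M12 = -4a*b12, M13 - M31 = 4a*b13, M32 - M23 = -4a*b23.
Here tr M = -12489/15625, so a^2 = (1 + tr M)/4 = 784/15625 and a = ±28/125. Taking a = 28/125: M21 - M12 = 2352/15625, M13 - M31 = 8064/15625, M32 - M23 = -10752/15625, giving b12 = -21/125, b13 = 72/125, b23 = 96/125, i.e. R = 28/125 - 21/125*γ12 + 72/125*γ13 + 96/125*γ23.
Its γ12 coefficient is negative, so report the other preimage -R.
Answer: -28/125 + 21/125*γ12 - 72/125*γ13 - 96/125*γ23. Uniqueness: Spin(3) -> SO(3) maps R and -R to the same rotation of trace -12489/15625; fixing the sign of the γ12 coefficient removes the ambiguity.


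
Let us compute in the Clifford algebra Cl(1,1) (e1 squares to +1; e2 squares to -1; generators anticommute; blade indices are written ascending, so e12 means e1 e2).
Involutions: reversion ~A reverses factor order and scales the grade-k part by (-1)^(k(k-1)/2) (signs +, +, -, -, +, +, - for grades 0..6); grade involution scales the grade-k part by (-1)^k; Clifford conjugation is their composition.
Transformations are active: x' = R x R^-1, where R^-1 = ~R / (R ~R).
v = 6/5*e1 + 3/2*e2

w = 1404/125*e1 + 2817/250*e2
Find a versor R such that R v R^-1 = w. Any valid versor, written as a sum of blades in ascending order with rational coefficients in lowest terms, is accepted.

Construction: equal norms (both -81/100) license R = v + w = 1554/125*e1 + 1596/125*e2 — nothing changes along that direction, while (v - w)/2 changes sign, so v maps onto w.
Answer: 1554/125*e1 + 1596/125*e2


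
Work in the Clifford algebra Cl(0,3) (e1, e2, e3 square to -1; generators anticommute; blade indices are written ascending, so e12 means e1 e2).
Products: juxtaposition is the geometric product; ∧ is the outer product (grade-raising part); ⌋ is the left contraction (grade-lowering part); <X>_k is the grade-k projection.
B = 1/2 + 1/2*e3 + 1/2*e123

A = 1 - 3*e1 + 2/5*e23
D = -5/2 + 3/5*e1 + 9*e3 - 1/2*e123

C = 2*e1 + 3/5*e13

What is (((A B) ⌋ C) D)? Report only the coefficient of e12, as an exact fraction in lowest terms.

step 1: 1/2 - 17/10*e1 - 1/5*e2 + 1/2*e3 - 3/2*e13 + 17/10*e23 + 1/2*e123
step 2: 43/10 + 13/10*e1 + 51/50*e3 + 3/10*e13
step 3: -2071/100 - 337/100*e1 - 3/20*e2 + 3633/100*e3 + 51/100*e12 + 5169/500*e13 + 13/20*e23 - 43/20*e123
Answer: 51/100


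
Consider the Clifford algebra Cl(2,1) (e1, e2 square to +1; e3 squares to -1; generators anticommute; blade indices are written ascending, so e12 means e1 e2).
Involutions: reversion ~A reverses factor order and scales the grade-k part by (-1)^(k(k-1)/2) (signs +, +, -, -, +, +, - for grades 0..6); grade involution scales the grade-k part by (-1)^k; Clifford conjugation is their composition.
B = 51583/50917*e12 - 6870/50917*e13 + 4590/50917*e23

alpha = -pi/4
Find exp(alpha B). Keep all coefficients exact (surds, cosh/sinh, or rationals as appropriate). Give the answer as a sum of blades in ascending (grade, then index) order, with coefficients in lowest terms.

B^2 term by term: the squares give (51583/50917)^2*(e12)^2 + (-6870/50917)^2*(e13)^2 + (4590/50917)^2*(e23)^2 = 2660805889/2592540889*(-1) + 47196900/2592540889*(+1) + 21068100/2592540889*(+1) = -1 (each basis 2-blade squares to minus the product of its generators' squares); cross terms between blades sharing an index anticommute and cancel. So B^2 = -1.
B^2 = -1 — the negative square puts this in the circular regime; l = 1, alpha*l = -pi/4, so exp(alpha B) = cos(-pi/4) + (sin(-pi/4)/1)*B = sqrt(2)/2 + (-sqrt(2)/2)*B.
Answer: sqrt(2)/2 - 51583*sqrt(2)/101834*e12 + 3435*sqrt(2)/50917*e13 - 2295*sqrt(2)/50917*e23


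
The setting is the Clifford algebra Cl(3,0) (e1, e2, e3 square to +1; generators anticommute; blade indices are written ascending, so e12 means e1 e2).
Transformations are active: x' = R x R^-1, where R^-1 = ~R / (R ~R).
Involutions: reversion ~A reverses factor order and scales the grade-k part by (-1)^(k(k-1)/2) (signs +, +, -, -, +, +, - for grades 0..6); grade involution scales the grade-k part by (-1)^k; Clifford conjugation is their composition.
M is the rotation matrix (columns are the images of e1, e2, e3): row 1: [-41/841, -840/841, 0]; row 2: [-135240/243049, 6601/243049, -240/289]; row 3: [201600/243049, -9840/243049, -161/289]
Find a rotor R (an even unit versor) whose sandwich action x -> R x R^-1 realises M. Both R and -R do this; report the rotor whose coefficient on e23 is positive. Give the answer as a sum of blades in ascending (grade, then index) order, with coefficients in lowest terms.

Method: write R = a + b12*e12 + b13*e13 + b23*e23 with a^2 + b12^2 + b13^2 + b23^2 = 1 (so R^-1 = ~R). Expanding the columns R e_j ~R gives tr M = 4a^2 - 1 and, from the antisymmetric part, M21 - M12 = -4a*b12, M13 - M31 = 4a*b13, M32 - M23 = -4a*b23.
Here tr M = -140649/243049, so a^2 = (1 + tr M)/4 = 25600/243049 and a = ±160/493. Taking a = 160/493: M21 - M12 = 107520/243049, M13 - M31 = -201600/243049, M32 - M23 = 192000/243049, giving b12 = -168/493, b13 = -315/493, b23 = -300/493, i.e. R = 160/493 - 168/493*e12 - 315/493*e13 - 300/493*e23.
Its e23 coefficient is negative, so report the other preimage -R.
Answer: -160/493 + 168/493*e12 + 315/493*e13 + 300/493*e23. Recall the cover is two-to-one: with M of trace -140649/243049, both preimages act alike, and the stated e23 sign chooses the sheet.


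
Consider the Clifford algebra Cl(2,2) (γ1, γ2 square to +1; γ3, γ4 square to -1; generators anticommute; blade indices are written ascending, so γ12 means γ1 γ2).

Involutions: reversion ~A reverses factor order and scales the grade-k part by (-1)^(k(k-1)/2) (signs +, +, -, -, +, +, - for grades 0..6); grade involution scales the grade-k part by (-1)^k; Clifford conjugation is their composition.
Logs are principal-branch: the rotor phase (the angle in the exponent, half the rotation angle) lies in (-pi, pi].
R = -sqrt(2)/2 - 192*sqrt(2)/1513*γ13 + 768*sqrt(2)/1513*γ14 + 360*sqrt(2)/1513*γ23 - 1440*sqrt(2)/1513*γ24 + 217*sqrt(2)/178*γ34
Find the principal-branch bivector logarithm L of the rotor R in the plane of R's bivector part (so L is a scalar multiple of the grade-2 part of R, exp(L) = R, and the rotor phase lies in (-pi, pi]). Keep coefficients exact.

The scalar part of R is -sqrt(2)/2, which fixes the principal-branch rotor phase; the unit plane is then the bivector part divided by the sine of that phase, and L is that plane scaled by the phase.
Concretely: cos(phase) = -sqrt(2)/2 gives phase = ±3*pi/4, and since phase/sin(phase) is even the sign is immaterial: L = (phase/sin(phase)) * <R>_2 = (3*sqrt(2)*pi/4) * <R>_2.
Answer: -288*pi/1513*γ13 + 1152*pi/1513*γ14 + 540*pi/1513*γ23 - 2160*pi/1513*γ24 + 651*pi/356*γ34


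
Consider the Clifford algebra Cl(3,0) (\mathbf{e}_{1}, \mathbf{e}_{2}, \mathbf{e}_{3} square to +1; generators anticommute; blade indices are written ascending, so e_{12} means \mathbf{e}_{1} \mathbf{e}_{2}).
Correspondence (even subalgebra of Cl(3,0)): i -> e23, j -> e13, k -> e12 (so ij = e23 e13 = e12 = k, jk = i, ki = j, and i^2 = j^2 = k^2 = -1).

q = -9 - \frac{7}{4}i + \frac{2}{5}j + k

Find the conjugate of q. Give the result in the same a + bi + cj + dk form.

In blades: q = -9 + e_{12} + \frac{2}{5} e_{13} - \frac{7}{4} e_{23}.
Quaternion conjugation is reversion on the even subalgebra: the scalar is fixed and every grade-2 blade flips sign, giving -9 - e_{12} - \frac{2}{5} e_{13} + \frac{7}{4} e_{23}; translating back:
Answer: -9 + \frac{7}{4}i - \frac{2}{5}j - k


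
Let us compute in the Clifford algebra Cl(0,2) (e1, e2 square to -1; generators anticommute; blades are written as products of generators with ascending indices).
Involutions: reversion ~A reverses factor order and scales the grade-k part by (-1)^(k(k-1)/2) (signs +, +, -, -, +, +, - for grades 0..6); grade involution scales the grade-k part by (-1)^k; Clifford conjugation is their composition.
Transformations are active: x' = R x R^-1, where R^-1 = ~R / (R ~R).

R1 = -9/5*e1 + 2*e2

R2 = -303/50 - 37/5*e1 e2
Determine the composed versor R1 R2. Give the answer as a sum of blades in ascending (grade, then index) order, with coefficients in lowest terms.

Distribute over the terms of R1 (each basis-blade product reordered to ascending indices, repeated generators contracted through their squares):
(-9/5*e1) R2 = 2727/250*e1 - 333/25*e2
(2*e2) R2 = -74/5*e1 - 303/25*e2
Summing the partial products and collecting blades:
Answer: -973/250*e1 - 636/25*e2


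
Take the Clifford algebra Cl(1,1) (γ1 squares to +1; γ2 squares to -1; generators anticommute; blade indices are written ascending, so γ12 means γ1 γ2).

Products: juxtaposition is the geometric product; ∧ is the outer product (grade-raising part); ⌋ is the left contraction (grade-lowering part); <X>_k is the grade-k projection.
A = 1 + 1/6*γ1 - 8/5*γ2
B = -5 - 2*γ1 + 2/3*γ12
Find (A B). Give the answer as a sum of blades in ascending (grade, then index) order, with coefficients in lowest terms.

step 1: -16/3 - 39/10*γ1 + 73/9*γ2 - 38/15*γ12
Answer: -16/3 - 39/10*γ1 + 73/9*γ2 - 38/15*γ12


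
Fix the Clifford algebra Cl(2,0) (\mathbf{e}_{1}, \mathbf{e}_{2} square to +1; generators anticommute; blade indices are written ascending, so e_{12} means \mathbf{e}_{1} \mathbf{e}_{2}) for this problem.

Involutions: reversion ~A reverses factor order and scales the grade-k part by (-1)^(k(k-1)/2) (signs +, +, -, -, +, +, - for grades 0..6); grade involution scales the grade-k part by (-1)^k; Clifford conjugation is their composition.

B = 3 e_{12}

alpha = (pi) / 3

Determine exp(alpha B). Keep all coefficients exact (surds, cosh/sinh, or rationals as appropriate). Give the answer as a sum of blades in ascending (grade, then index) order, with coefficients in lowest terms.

B^2 = (3)^2*(e_{12})^2 = 9*(-1) = -9 (a basis 2-blade squares to minus the product of its generators' squares).
B^2 = -9 — B^2 < 0, so the exponential closes trigonometrically: l = 3, alpha*l = \pi, so exp(alpha B) = cos(\pi) + (sin(\pi)/3)*B = -1 + (0)*B.
Answer: -1


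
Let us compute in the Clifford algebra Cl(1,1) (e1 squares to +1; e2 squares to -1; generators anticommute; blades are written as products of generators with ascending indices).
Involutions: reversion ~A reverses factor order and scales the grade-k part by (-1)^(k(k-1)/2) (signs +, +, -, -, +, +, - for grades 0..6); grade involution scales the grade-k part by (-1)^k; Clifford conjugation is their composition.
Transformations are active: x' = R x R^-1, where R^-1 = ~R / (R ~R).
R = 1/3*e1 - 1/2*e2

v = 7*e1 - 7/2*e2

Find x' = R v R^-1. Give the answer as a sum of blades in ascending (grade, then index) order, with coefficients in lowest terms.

~R = 1/3*e1 - 1/2*e2, and R ~R = -5/36, so R^-1 = ~R / (-5/36).
R v = 7/12 + 7/3*e1 e2
Answer: -49/5*e1 + 77/10*e2


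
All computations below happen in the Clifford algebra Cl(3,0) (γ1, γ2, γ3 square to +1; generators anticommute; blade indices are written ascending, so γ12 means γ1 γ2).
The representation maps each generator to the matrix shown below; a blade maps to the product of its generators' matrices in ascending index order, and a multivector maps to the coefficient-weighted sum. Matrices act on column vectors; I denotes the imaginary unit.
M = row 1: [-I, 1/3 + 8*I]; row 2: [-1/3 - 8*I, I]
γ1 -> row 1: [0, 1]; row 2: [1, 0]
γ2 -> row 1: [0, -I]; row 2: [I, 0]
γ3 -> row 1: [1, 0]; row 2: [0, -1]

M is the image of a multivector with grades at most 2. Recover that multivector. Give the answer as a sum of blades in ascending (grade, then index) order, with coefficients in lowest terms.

Method: 1, rho(γ1), rho(γ2), rho(γ3) form a trace-orthogonal basis of the 2x2 complex matrices (tr(X Y) = 2 if X = Y, else 0), so M = m0*1 + m1*rho(γ1) + m2*rho(γ2) + m3*rho(γ3) with m0 = tr(M)/2 = 0, m1 = tr(M rho(γ1))/2 = 0, m2 = tr(M rho(γ2))/2 = -8 + I/3, m3 = tr(M rho(γ3))/2 = -I.
Multiplying table entries, the bivector images are rho(γ12) = I*rho(γ3), rho(γ13) = -I*rho(γ2), rho(γ23) = I*rho(γ1); with real blade coefficients the real parts of m0..m3 are the coefficients of 1, γ1, γ2, γ3 and the imaginary parts give the bivectors (γ23: Im m1, γ13: -Im m2, γ12: Im m3).
Answer: -8*γ2 - γ12 - 1/3*γ13


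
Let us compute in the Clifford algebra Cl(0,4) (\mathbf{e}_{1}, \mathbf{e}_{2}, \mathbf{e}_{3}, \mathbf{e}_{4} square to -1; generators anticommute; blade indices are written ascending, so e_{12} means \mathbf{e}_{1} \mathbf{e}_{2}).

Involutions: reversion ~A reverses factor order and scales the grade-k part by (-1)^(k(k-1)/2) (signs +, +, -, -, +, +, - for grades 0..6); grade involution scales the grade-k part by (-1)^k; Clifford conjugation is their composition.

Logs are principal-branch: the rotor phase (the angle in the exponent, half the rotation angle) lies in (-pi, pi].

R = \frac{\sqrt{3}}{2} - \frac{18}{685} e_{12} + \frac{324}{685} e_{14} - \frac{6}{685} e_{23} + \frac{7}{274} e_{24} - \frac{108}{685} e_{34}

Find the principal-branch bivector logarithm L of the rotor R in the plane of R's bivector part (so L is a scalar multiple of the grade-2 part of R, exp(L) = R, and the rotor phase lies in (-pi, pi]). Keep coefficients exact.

The scalar part of R is \frac{\sqrt{3}}{2}, which fixes the principal-branch rotor phase; the unit plane is then the bivector part divided by the sine of that phase, and L is that plane scaled by the phase.
Concretely: cos(phase) = \frac{\sqrt{3}}{2} gives phase = ±\frac{\pi}{6}, and since phase/sin(phase) is even the sign is immaterial: L = (phase/sin(phase)) * <R>_2 = (\frac{\pi}{3}) * <R>_2.
Answer: - \frac{6 \pi}{685} e_{12} + \frac{108 \pi}{685} e_{14} - \frac{2 \pi}{685} e_{23} + \frac{7 \pi}{822} e_{24} - \frac{36 \pi}{685} e_{34}
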